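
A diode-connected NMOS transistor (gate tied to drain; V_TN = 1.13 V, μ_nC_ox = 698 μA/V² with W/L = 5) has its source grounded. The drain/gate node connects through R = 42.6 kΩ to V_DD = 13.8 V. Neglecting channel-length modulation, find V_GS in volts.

V_GS = 1.54 V

With gate tied to drain, V_GS = V_DS ≥ V_GS − V_TN, so the device is in saturation.
k_n = μ_nC_ox · (W/L) = 3.49 mA/V².
KCL at the drain: ½ k_n (V_GS − V_TN)² = (V_DD − V_GS)/R.
Let x = V_GS − 1.13. Then 74.3 x² + x − 12.67 = 0, giving x = 0.406 V (positive root), so V_GS = 1.54 V.
I_D = (V_DD − V_GS)/R = (13.8 − 1.54) / 42.6 = 0.288 mA.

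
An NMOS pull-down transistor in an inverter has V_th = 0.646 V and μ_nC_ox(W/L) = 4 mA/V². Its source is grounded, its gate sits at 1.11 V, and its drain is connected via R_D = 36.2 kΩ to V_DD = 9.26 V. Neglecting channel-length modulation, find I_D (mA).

I_D = 0.251 mA

V_GS = V_G = 1.11 V, so V_ov = 1.11 − 0.646 = 0.464 V.
Assume saturation: I_D = ½ k_n V_ov² = 0.5 × 4 × 0.464² = 0.431 mA, giving V_DS = V_DD − I_D R_D = 9.26 − 0.431 × 36.2 = -6.33 V.
But -6.33 V < V_ov = 0.464 V, so the device is actually in triode.
In triode I_D = k_n[V_ov V_DS − ½ V_DS²] and I_D = (V_DD − V_DS)/R_D. Equating: 72.4 V_DS² − 68.19 V_DS + 9.26 = 0, giving V_DS = 0.165 V (the root below V_ov).
I_D = (9.26 − 0.165) / 36.2 = 0.251 mA.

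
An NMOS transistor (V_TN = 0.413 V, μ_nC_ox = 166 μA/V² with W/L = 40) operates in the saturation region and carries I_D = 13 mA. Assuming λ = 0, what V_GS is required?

k_n = μ_nC_ox · (W/L) = 6.64 mA/V².
In saturation I_D = ½ k_n (V_GS − V_TN)², so V_GS − V_TN = √(2 I_D / k_n) = √(2 × 13 / 6.64) = 1.98 V.
V_GS = 0.413 + 1.98 = 2.39 V.

V_GS = 2.39 V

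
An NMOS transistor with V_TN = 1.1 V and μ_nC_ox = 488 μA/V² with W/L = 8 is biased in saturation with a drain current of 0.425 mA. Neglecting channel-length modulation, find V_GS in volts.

V_GS = 1.57 V

k_n = μ_nC_ox · (W/L) = 3.904 mA/V².
In saturation I_D = ½ k_n (V_GS − V_TN)², so V_GS − V_TN = √(2 I_D / k_n) = √(2 × 0.425 / 3.904) = 0.467 V.
V_GS = 1.1 + 0.467 = 1.57 V.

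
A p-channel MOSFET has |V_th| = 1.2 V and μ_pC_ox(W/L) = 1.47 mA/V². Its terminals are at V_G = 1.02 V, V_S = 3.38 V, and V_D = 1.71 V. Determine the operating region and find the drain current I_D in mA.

Saturation; I_D = 0.989 mA

V_SG = V_S − V_G = 3.38 − 1.02 = 2.36 V; V_SD = V_S − V_D = 3.38 − 1.71 = 1.67 V.
V_ov = V_SG − |V_th| = 2.36 − 1.2 = 1.16 V.
Since V_SD = 1.67 V ≥ V_ov = 1.16 V, the device is in saturation.
I_D = ½ k_p V_ov² = 0.5 × 1.47 × 1.16² = 0.989 mA.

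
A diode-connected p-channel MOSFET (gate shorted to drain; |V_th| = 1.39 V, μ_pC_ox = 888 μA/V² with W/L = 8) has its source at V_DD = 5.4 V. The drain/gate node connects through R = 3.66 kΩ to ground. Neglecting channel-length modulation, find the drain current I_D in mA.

I_D = 0.954 mA

With gate tied to drain, V_SG = V_SD ≥ V_SG − |V_th|, so the device is in saturation.
k_p = μ_pC_ox · (W/L) = 7.104 mA/V².
KCL at the drain: ½ k_p (V_SG − |V_th|)² = (V_DD − V_SG)/R.
Let x = V_SG − 1.39. Then 13 x² + x − 4.01 = 0, giving x = 0.518 V (positive root), so V_SG = 1.91 V.
I_D = (V_DD − V_SG)/R = (5.4 − 1.91) / 3.66 = 0.954 mA.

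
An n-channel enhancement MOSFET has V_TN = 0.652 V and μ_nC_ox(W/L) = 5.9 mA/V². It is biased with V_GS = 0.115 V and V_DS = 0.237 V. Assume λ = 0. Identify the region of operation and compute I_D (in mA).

V_GS = 0.115 V < V_TN = 0.652 V, so the transistor is in cutoff.

Cutoff; I_D = 0 mA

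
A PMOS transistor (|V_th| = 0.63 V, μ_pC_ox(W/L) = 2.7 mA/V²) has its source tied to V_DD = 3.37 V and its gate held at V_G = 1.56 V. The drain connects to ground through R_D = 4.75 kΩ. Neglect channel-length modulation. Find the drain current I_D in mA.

I_D = 0.661 mA

V_SG = V_DD − V_G = 3.37 − 1.56 = 1.81 V, so V_ov = 1.81 − 0.63 = 1.18 V.
Assume saturation: I_D = ½ k_p V_ov² = 0.5 × 2.7 × 1.18² = 1.88 mA, giving V_SD = V_DD − I_D R_D = 3.37 − 1.88 × 4.75 = -5.56 V.
But -5.56 V < V_ov = 1.18 V, so the device is actually in triode.
In triode I_D = k_p[V_ov V_SD − ½ V_SD²] and I_D = (V_DD − V_SD)/R_D. Equating: 6.41 V_SD² − 16.13 V_SD + 3.37 = 0, giving V_SD = 0.23 V (the root below V_ov).
I_D = (3.37 − 0.23) / 4.75 = 0.661 mA.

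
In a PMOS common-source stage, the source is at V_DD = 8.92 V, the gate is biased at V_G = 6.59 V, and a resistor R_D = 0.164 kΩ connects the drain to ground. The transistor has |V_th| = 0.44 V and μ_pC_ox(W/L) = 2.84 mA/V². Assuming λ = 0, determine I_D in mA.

V_SG = V_DD − V_G = 8.92 − 6.59 = 2.33 V, so V_ov = 2.33 − 0.44 = 1.89 V.
Assume saturation: I_D = ½ k_p V_ov² = 0.5 × 2.84 × 1.89² = 5.07 mA, giving V_SD = V_DD − I_D R_D = 8.92 − 5.07 × 0.164 = 8.09 V.
V_SD = 8.09 V ≥ V_ov = 1.89 V, confirming saturation.

I_D = 5.07 mA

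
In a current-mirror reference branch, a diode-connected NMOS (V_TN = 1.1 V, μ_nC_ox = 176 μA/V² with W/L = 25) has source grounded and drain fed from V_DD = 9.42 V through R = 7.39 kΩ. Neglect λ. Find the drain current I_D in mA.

With gate tied to drain, V_GS = V_DS ≥ V_GS − V_TN, so the device is in saturation.
k_n = μ_nC_ox · (W/L) = 4.4 mA/V².
KCL at the drain: ½ k_n (V_GS − V_TN)² = (V_DD − V_GS)/R.
Let x = V_GS − 1.1. Then 16.3 x² + x − 8.32 = 0, giving x = 0.685 V (positive root), so V_GS = 1.79 V.
I_D = (V_DD − V_GS)/R = (9.42 − 1.79) / 7.39 = 1.03 mA.

I_D = 1.03 mA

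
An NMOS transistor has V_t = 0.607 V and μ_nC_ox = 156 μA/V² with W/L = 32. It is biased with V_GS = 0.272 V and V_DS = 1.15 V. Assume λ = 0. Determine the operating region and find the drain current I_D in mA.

Cutoff; I_D = 0 mA

V_GS = 0.272 V < V_t = 0.607 V, so the transistor is in cutoff.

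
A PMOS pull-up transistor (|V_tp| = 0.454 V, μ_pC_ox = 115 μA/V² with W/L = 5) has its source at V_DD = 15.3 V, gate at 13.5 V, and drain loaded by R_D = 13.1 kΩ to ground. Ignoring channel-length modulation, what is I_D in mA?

V_SG = V_DD − V_G = 15.3 − 13.5 = 1.8 V, so V_ov = 1.8 − 0.454 = 1.35 V.
k_p = μ_pC_ox · (W/L) = 0.575 mA/V².
Assume saturation: I_D = ½ k_p V_ov² = 0.5 × 0.575 × 1.35² = 0.521 mA, giving V_SD = V_DD − I_D R_D = 15.3 − 0.521 × 13.1 = 8.48 V.
V_SD = 8.48 V ≥ V_ov = 1.35 V, confirming saturation.

I_D = 0.521 mA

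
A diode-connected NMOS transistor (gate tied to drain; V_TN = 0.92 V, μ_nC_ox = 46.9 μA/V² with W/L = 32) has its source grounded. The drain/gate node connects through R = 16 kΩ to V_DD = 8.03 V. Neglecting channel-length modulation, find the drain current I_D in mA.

I_D = 0.399 mA

With gate tied to drain, V_GS = V_DS ≥ V_GS − V_TN, so the device is in saturation.
k_n = μ_nC_ox · (W/L) = 1.501 mA/V².
KCL at the drain: ½ k_n (V_GS − V_TN)² = (V_DD − V_GS)/R.
Let x = V_GS − 0.92. Then 12 x² + x − 7.11 = 0, giving x = 0.729 V (positive root), so V_GS = 1.65 V.
I_D = (V_DD − V_GS)/R = (8.03 − 1.65) / 16 = 0.399 mA.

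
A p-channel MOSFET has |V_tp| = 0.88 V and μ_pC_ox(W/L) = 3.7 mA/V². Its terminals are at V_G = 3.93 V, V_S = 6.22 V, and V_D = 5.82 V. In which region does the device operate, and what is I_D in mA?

Triode; I_D = 1.79 mA

V_SG = V_S − V_G = 6.22 − 3.93 = 2.29 V; V_SD = V_S − V_D = 6.22 − 5.82 = 0.4 V.
V_ov = V_SG − |V_tp| = 2.29 − 0.88 = 1.41 V.
Since V_SD = 0.4 V < V_ov = 1.41 V, the device is in the triode region.
I_D = k_p [V_ov · V_SD − ½ V_SD²] = 3.7 × [1.41 × 0.4 − 0.5 × 0.4²] = 1.79 mA.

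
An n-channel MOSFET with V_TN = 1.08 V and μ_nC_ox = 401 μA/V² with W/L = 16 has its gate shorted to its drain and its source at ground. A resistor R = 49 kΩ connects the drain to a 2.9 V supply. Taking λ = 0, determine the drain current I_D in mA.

I_D = 0.0350 mA

With gate tied to drain, V_GS = V_DS ≥ V_GS − V_TN, so the device is in saturation.
k_n = μ_nC_ox · (W/L) = 6.416 mA/V².
KCL at the drain: ½ k_n (V_GS − V_TN)² = (V_DD − V_GS)/R.
Let x = V_GS − 1.08. Then 157 x² + x − 1.82 = 0, giving x = 0.104 V (positive root), so V_GS = 1.18 V.
I_D = (V_DD − V_GS)/R = (2.9 − 1.18) / 49 = 0.035 mA.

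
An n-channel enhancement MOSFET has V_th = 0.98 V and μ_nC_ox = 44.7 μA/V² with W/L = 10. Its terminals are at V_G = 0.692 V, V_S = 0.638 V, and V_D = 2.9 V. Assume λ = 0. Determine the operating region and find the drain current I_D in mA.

Cutoff; I_D = 0 mA

V_GS = V_G − V_S = 0.692 − 0.638 = 0.054 V; V_DS = V_D − V_S = 2.9 − 0.638 = 2.26 V.
V_GS = 0.054 V < V_th = 0.98 V, so the transistor is in cutoff.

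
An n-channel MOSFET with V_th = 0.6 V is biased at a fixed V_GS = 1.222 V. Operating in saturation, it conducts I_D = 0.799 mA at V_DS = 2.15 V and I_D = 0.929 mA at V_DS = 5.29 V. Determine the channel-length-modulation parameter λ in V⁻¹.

λ = 0.0583 V⁻¹

With V_GS fixed, I_D ∝ (1 + λ V_DS) in saturation, so I_D2/I_D1 = (1 + λ V_DS2)/(1 + λ V_DS1).
0.929/0.799 = 1.163 = (1 + 5.29 λ)/(1 + 2.15 λ).
Solving: λ (I_D1 V_DS2 − I_D2 V_DS1) = I_D2 − I_D1, so λ = (0.929 − 0.799) / (0.799 × 5.29 − 0.929 × 2.15) = 0.13 / 2.23 = 0.0583 V⁻¹.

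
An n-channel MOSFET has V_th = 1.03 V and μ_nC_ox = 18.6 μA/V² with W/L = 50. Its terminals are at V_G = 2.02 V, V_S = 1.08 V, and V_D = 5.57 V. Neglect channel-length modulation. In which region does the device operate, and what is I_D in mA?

V_GS = V_G − V_S = 2.02 − 1.08 = 0.94 V; V_DS = V_D − V_S = 5.57 − 1.08 = 4.49 V.
V_GS = 0.94 V < V_th = 1.03 V, so the transistor is in cutoff.

Cutoff; I_D = 0 mA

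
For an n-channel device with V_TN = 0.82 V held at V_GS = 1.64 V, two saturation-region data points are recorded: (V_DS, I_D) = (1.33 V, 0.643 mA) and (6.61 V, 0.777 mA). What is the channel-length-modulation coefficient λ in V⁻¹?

λ = 0.0417 V⁻¹

With V_GS fixed, I_D ∝ (1 + λ V_DS) in saturation, so I_D2/I_D1 = (1 + λ V_DS2)/(1 + λ V_DS1).
0.777/0.643 = 1.208 = (1 + 6.61 λ)/(1 + 1.33 λ).
Solving: λ (I_D1 V_DS2 − I_D2 V_DS1) = I_D2 − I_D1, so λ = (0.777 − 0.643) / (0.643 × 6.61 − 0.777 × 1.33) = 0.134 / 3.22 = 0.0417 V⁻¹.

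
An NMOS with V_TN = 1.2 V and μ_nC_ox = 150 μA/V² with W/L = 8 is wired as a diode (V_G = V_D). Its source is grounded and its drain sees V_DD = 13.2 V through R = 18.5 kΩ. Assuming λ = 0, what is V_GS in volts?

V_GS = 2.20 V

With gate tied to drain, V_GS = V_DS ≥ V_GS − V_TN, so the device is in saturation.
k_n = μ_nC_ox · (W/L) = 1.2 mA/V².
KCL at the drain: ½ k_n (V_GS − V_TN)² = (V_DD − V_GS)/R.
Let x = V_GS − 1.2. Then 11.1 x² + x − 12 = 0, giving x = 0.996 V (positive root), so V_GS = 2.2 V.
I_D = (V_DD − V_GS)/R = (13.2 − 2.2) / 18.5 = 0.595 mA.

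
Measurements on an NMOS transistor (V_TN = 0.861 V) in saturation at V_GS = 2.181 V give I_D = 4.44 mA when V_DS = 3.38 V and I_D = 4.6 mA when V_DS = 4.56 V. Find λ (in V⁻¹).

λ = 0.0341 V⁻¹

With V_GS fixed, I_D ∝ (1 + λ V_DS) in saturation, so I_D2/I_D1 = (1 + λ V_DS2)/(1 + λ V_DS1).
4.6/4.44 = 1.036 = (1 + 4.56 λ)/(1 + 3.38 λ).
Solving: λ (I_D1 V_DS2 − I_D2 V_DS1) = I_D2 − I_D1, so λ = (4.6 − 4.44) / (4.44 × 4.56 − 4.6 × 3.38) = 0.16 / 4.7 = 0.0341 V⁻¹.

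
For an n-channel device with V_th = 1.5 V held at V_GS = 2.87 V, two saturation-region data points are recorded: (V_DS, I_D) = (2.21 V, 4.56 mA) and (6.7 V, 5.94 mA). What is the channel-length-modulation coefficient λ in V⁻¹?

λ = 0.0792 V⁻¹

With V_GS fixed, I_D ∝ (1 + λ V_DS) in saturation, so I_D2/I_D1 = (1 + λ V_DS2)/(1 + λ V_DS1).
5.94/4.56 = 1.303 = (1 + 6.7 λ)/(1 + 2.21 λ).
Solving: λ (I_D1 V_DS2 − I_D2 V_DS1) = I_D2 − I_D1, so λ = (5.94 − 4.56) / (4.56 × 6.7 − 5.94 × 2.21) = 1.38 / 17.4 = 0.0792 V⁻¹.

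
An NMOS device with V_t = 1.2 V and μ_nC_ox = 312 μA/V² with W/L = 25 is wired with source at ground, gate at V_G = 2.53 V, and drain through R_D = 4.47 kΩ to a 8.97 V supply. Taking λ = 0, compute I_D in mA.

V_GS = V_G = 2.53 V, so V_ov = 2.53 − 1.2 = 1.33 V.
k_n = μ_nC_ox · (W/L) = 7.8 mA/V².
Assume saturation: I_D = ½ k_n V_ov² = 0.5 × 7.8 × 1.33² = 6.9 mA, giving V_DS = V_DD − I_D R_D = 8.97 − 6.9 × 4.47 = -21.9 V.
But -21.9 V < V_ov = 1.33 V, so the device is actually in triode.
In triode I_D = k_n[V_ov V_DS − ½ V_DS²] and I_D = (V_DD − V_DS)/R_D. Equating: 17.4 V_DS² − 47.37 V_DS + 8.97 = 0, giving V_DS = 0.205 V (the root below V_ov).
I_D = (8.97 − 0.205) / 4.47 = 1.96 mA.

I_D = 1.96 mA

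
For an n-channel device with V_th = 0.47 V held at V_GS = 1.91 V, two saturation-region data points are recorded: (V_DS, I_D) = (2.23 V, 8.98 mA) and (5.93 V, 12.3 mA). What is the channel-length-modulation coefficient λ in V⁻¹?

λ = 0.129 V⁻¹

With V_GS fixed, I_D ∝ (1 + λ V_DS) in saturation, so I_D2/I_D1 = (1 + λ V_DS2)/(1 + λ V_DS1).
12.3/8.98 = 1.37 = (1 + 5.93 λ)/(1 + 2.23 λ).
Solving: λ (I_D1 V_DS2 − I_D2 V_DS1) = I_D2 − I_D1, so λ = (12.3 − 8.98) / (8.98 × 5.93 − 12.3 × 2.23) = 3.32 / 25.8 = 0.129 V⁻¹.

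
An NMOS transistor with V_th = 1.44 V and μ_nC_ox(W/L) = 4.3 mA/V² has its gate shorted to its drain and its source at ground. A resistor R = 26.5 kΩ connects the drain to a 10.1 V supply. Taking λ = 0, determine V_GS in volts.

V_GS = 1.82 V

With gate tied to drain, V_GS = V_DS ≥ V_GS − V_th, so the device is in saturation.
KCL at the drain: ½ k_n (V_GS − V_th)² = (V_DD − V_GS)/R.
Let x = V_GS − 1.44. Then 57 x² + x − 8.66 = 0, giving x = 0.381 V (positive root), so V_GS = 1.82 V.
I_D = (V_DD − V_GS)/R = (10.1 − 1.82) / 26.5 = 0.312 mA.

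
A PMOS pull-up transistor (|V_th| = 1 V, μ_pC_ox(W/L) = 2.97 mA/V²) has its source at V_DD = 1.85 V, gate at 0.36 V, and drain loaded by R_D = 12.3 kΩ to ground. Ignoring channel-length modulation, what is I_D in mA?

I_D = 0.142 mA

V_SG = V_DD − V_G = 1.85 − 0.36 = 1.49 V, so V_ov = 1.49 − 1 = 0.49 V.
Assume saturation: I_D = ½ k_p V_ov² = 0.5 × 2.97 × 0.49² = 0.357 mA, giving V_SD = V_DD − I_D R_D = 1.85 − 0.357 × 12.3 = -2.54 V.
But -2.54 V < V_ov = 0.49 V, so the device is actually in triode.
In triode I_D = k_p[V_ov V_SD − ½ V_SD²] and I_D = (V_DD − V_SD)/R_D. Equating: 18.3 V_SD² − 18.9 V_SD + 1.85 = 0, giving V_SD = 0.109 V (the root below V_ov).
I_D = (1.85 − 0.109) / 12.3 = 0.142 mA.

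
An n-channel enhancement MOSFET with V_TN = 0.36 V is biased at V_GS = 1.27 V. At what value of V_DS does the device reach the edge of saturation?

V_DS,sat = 0.910 V

The boundary between triode and saturation is V_DS = V_GS − V_TN = V_ov.
V_ov = 1.27 − 0.36 = 0.91 V.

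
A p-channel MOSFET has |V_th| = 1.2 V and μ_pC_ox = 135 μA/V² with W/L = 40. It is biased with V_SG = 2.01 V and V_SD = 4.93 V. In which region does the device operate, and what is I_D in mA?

Saturation; I_D = 1.77 mA

k_p = μ_pC_ox · (W/L) = 5.4 mA/V².
V_ov = V_SG − |V_th| = 2.01 − 1.2 = 0.81 V.
Since V_SD = 4.93 V ≥ V_ov = 0.81 V, the device is in saturation.
I_D = ½ k_p V_ov² = 0.5 × 5.4 × 0.81² = 1.77 mA.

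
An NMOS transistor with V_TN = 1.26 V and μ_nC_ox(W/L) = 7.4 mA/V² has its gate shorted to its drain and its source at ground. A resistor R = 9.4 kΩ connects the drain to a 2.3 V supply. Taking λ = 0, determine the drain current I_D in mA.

With gate tied to drain, V_GS = V_DS ≥ V_GS − V_TN, so the device is in saturation.
KCL at the drain: ½ k_n (V_GS − V_TN)² = (V_DD − V_GS)/R.
Let x = V_GS − 1.26. Then 34.8 x² + x − 1.04 = 0, giving x = 0.159 V (positive root), so V_GS = 1.42 V.
I_D = (V_DD − V_GS)/R = (2.3 − 1.42) / 9.4 = 0.0937 mA.

I_D = 0.0937 mA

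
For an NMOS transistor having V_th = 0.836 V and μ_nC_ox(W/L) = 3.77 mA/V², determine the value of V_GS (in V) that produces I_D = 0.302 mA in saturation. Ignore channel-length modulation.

V_GS = 1.24 V

In saturation I_D = ½ k_n (V_GS − V_th)², so V_GS − V_th = √(2 I_D / k_n) = √(2 × 0.302 / 3.77) = 0.4 V.
V_GS = 0.836 + 0.4 = 1.24 V.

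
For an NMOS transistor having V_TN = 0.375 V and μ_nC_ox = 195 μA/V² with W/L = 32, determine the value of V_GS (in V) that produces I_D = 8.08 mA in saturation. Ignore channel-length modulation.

k_n = μ_nC_ox · (W/L) = 6.24 mA/V².
In saturation I_D = ½ k_n (V_GS − V_TN)², so V_GS − V_TN = √(2 I_D / k_n) = √(2 × 8.08 / 6.24) = 1.61 V.
V_GS = 0.375 + 1.61 = 1.98 V.

V_GS = 1.98 V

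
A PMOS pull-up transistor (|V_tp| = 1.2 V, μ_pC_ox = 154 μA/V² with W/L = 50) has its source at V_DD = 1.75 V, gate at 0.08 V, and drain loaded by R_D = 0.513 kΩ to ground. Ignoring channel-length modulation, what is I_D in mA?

V_SG = V_DD − V_G = 1.75 − 0.08 = 1.67 V, so V_ov = 1.67 − 1.2 = 0.47 V.
k_p = μ_pC_ox · (W/L) = 7.7 mA/V².
Assume saturation: I_D = ½ k_p V_ov² = 0.5 × 7.7 × 0.47² = 0.85 mA, giving V_SD = V_DD − I_D R_D = 1.75 − 0.85 × 0.513 = 1.31 V.
V_SD = 1.31 V ≥ V_ov = 0.47 V, confirming saturation.

I_D = 0.850 mA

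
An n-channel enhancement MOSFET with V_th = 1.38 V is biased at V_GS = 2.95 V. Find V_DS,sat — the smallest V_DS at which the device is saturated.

V_DS,sat = 1.57 V

The boundary between triode and saturation is V_DS = V_GS − V_th = V_ov.
V_ov = 2.95 − 1.38 = 1.57 V.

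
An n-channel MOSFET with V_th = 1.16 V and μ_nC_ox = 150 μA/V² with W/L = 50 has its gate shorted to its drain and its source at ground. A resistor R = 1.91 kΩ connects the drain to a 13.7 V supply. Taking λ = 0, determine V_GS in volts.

With gate tied to drain, V_GS = V_DS ≥ V_GS − V_th, so the device is in saturation.
k_n = μ_nC_ox · (W/L) = 7.5 mA/V².
KCL at the drain: ½ k_n (V_GS − V_th)² = (V_DD − V_GS)/R.
Let x = V_GS − 1.16. Then 7.16 x² + x − 12.54 = 0, giving x = 1.26 V (positive root), so V_GS = 2.42 V.
I_D = (V_DD − V_GS)/R = (13.7 − 2.42) / 1.91 = 5.91 mA.

V_GS = 2.42 V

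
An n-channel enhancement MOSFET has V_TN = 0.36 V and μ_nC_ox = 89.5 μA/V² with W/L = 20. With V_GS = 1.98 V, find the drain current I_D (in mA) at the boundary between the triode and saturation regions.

At the boundary V_DS = V_ov = V_GS − V_TN = 1.98 − 0.36 = 1.62 V.
k_n = μ_nC_ox · (W/L) = 1.79 mA/V².
I_D = ½ k_n V_ov² = 0.5 × 1.79 × 1.62² = 2.35 mA.

I_D = 2.35 mA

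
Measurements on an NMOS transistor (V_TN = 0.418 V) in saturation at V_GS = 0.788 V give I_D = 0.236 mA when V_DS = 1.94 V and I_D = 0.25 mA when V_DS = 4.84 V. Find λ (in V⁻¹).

With V_GS fixed, I_D ∝ (1 + λ V_DS) in saturation, so I_D2/I_D1 = (1 + λ V_DS2)/(1 + λ V_DS1).
0.25/0.236 = 1.059 = (1 + 4.84 λ)/(1 + 1.94 λ).
Solving: λ (I_D1 V_DS2 − I_D2 V_DS1) = I_D2 − I_D1, so λ = (0.25 − 0.236) / (0.236 × 4.84 − 0.25 × 1.94) = 0.014 / 0.657 = 0.0213 V⁻¹.

λ = 0.0213 V⁻¹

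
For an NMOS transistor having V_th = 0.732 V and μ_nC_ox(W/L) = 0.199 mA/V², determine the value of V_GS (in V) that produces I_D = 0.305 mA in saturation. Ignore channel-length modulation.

In saturation I_D = ½ k_n (V_GS − V_th)², so V_GS − V_th = √(2 I_D / k_n) = √(2 × 0.305 / 0.199) = 1.75 V.
V_GS = 0.732 + 1.75 = 2.48 V.

V_GS = 2.48 V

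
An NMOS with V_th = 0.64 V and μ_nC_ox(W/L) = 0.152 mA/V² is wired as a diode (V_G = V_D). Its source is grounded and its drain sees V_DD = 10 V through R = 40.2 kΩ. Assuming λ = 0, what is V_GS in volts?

V_GS = 2.23 V

With gate tied to drain, V_GS = V_DS ≥ V_GS − V_th, so the device is in saturation.
KCL at the drain: ½ k_n (V_GS − V_th)² = (V_DD − V_GS)/R.
Let x = V_GS − 0.64. Then 3.06 x² + x − 9.36 = 0, giving x = 1.59 V (positive root), so V_GS = 2.23 V.
I_D = (V_DD − V_GS)/R = (10 − 2.23) / 40.2 = 0.193 mA.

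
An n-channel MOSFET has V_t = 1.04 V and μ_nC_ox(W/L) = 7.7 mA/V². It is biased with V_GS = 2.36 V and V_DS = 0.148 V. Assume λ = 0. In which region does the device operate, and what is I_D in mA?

V_ov = V_GS − V_t = 2.36 − 1.04 = 1.32 V.
Since V_DS = 0.148 V < V_ov = 1.32 V, the device is in the triode region.
I_D = k_n [V_ov · V_DS − ½ V_DS²] = 7.7 × [1.32 × 0.148 − 0.5 × 0.148²] = 1.42 mA.

Triode; I_D = 1.42 mA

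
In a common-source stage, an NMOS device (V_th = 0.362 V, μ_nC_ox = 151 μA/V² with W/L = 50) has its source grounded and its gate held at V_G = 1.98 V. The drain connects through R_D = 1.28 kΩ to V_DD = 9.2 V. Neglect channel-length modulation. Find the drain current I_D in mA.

I_D = 6.65 mA

V_GS = V_G = 1.98 V, so V_ov = 1.98 − 0.362 = 1.62 V.
k_n = μ_nC_ox · (W/L) = 7.55 mA/V².
Assume saturation: I_D = ½ k_n V_ov² = 0.5 × 7.55 × 1.62² = 9.88 mA, giving V_DS = V_DD − I_D R_D = 9.2 − 9.88 × 1.28 = -3.45 V.
But -3.45 V < V_ov = 1.62 V, so the device is actually in triode.
In triode I_D = k_n[V_ov V_DS − ½ V_DS²] and I_D = (V_DD − V_DS)/R_D. Equating: 4.83 V_DS² − 16.64 V_DS + 9.2 = 0, giving V_DS = 0.692 V (the root below V_ov).
I_D = (9.2 − 0.692) / 1.28 = 6.65 mA.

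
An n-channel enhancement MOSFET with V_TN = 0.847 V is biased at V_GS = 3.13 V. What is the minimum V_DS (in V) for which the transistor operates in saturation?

V_DS,sat = 2.28 V

The boundary between triode and saturation is V_DS = V_GS − V_TN = V_ov.
V_ov = 3.13 − 0.847 = 2.28 V.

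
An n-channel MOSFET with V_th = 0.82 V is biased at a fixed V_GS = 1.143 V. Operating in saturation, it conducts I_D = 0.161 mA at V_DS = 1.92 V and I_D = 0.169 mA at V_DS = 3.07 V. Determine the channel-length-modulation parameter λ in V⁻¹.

With V_GS fixed, I_D ∝ (1 + λ V_DS) in saturation, so I_D2/I_D1 = (1 + λ V_DS2)/(1 + λ V_DS1).
0.169/0.161 = 1.05 = (1 + 3.07 λ)/(1 + 1.92 λ).
Solving: λ (I_D1 V_DS2 − I_D2 V_DS1) = I_D2 − I_D1, so λ = (0.169 − 0.161) / (0.161 × 3.07 − 0.169 × 1.92) = 0.008 / 0.17 = 0.0471 V⁻¹.

λ = 0.0471 V⁻¹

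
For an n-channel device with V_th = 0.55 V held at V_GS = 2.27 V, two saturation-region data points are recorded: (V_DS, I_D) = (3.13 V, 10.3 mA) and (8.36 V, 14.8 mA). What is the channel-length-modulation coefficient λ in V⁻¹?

λ = 0.113 V⁻¹

With V_GS fixed, I_D ∝ (1 + λ V_DS) in saturation, so I_D2/I_D1 = (1 + λ V_DS2)/(1 + λ V_DS1).
14.8/10.3 = 1.437 = (1 + 8.36 λ)/(1 + 3.13 λ).
Solving: λ (I_D1 V_DS2 − I_D2 V_DS1) = I_D2 − I_D1, so λ = (14.8 − 10.3) / (10.3 × 8.36 − 14.8 × 3.13) = 4.5 / 39.8 = 0.113 V⁻¹.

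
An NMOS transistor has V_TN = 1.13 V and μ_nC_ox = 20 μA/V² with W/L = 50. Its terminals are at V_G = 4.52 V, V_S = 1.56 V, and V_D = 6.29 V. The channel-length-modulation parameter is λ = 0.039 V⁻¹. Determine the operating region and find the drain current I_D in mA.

V_GS = V_G − V_S = 4.52 − 1.56 = 2.96 V; V_DS = V_D − V_S = 6.29 − 1.56 = 4.73 V.
k_n = μ_nC_ox · (W/L) = 1 mA/V².
V_ov = V_GS − V_TN = 2.96 − 1.13 = 1.83 V.
Since V_DS = 4.73 V ≥ V_ov = 1.83 V, the device is in saturation.
I_D = ½ k_n V_ov² (1 + λ V_DS) = 0.5 × 1 × 1.83² × (1 + 0.039 × 4.73) = 1.98 mA.

Saturation; I_D = 1.98 mA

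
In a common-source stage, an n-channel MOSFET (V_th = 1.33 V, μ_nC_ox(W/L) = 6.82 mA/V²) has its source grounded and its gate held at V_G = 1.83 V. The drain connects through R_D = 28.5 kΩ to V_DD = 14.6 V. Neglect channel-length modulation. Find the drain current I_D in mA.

V_GS = V_G = 1.83 V, so V_ov = 1.83 − 1.33 = 0.5 V.
Assume saturation: I_D = ½ k_n V_ov² = 0.5 × 6.82 × 0.5² = 0.853 mA, giving V_DS = V_DD − I_D R_D = 14.6 − 0.853 × 28.5 = -9.7 V.
But -9.7 V < V_ov = 0.5 V, so the device is actually in triode.
In triode I_D = k_n[V_ov V_DS − ½ V_DS²] and I_D = (V_DD − V_DS)/R_D. Equating: 97.2 V_DS² − 98.19 V_DS + 14.6 = 0, giving V_DS = 0.181 V (the root below V_ov).
I_D = (14.6 − 0.181) / 28.5 = 0.506 mA.

I_D = 0.506 mA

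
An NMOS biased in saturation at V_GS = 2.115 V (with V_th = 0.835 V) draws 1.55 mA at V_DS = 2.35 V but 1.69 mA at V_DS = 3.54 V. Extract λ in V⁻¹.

With V_GS fixed, I_D ∝ (1 + λ V_DS) in saturation, so I_D2/I_D1 = (1 + λ V_DS2)/(1 + λ V_DS1).
1.69/1.55 = 1.09 = (1 + 3.54 λ)/(1 + 2.35 λ).
Solving: λ (I_D1 V_DS2 − I_D2 V_DS1) = I_D2 − I_D1, so λ = (1.69 − 1.55) / (1.55 × 3.54 − 1.69 × 2.35) = 0.14 / 1.52 = 0.0924 V⁻¹.

λ = 0.0924 V⁻¹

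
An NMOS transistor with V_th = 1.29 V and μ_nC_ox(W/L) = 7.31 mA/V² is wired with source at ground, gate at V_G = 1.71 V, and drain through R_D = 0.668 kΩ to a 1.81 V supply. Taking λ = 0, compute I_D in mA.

V_GS = V_G = 1.71 V, so V_ov = 1.71 − 1.29 = 0.42 V.
Assume saturation: I_D = ½ k_n V_ov² = 0.5 × 7.31 × 0.42² = 0.645 mA, giving V_DS = V_DD − I_D R_D = 1.81 − 0.645 × 0.668 = 1.38 V.
V_DS = 1.38 V ≥ V_ov = 0.42 V, confirming saturation.

I_D = 0.645 mA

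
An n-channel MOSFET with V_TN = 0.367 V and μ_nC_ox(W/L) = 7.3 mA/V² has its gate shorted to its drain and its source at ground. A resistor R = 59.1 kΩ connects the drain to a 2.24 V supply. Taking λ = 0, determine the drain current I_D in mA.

With gate tied to drain, V_GS = V_DS ≥ V_GS − V_TN, so the device is in saturation.
KCL at the drain: ½ k_n (V_GS − V_TN)² = (V_DD − V_GS)/R.
Let x = V_GS − 0.367. Then 216 x² + x − 1.873 = 0, giving x = 0.0909 V (positive root), so V_GS = 0.458 V.
I_D = (V_DD − V_GS)/R = (2.24 − 0.458) / 59.1 = 0.0302 mA.

I_D = 0.0302 mA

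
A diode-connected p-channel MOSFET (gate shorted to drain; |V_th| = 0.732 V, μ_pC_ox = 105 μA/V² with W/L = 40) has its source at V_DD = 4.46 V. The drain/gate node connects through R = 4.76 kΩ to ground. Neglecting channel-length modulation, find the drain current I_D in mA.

I_D = 0.665 mA

With gate tied to drain, V_SG = V_SD ≥ V_SG − |V_th|, so the device is in saturation.
k_p = μ_pC_ox · (W/L) = 4.2 mA/V².
KCL at the drain: ½ k_p (V_SG − |V_th|)² = (V_DD − V_SG)/R.
Let x = V_SG − 0.732. Then 10 x² + x − 3.728 = 0, giving x = 0.563 V (positive root), so V_SG = 1.29 V.
I_D = (V_DD − V_SG)/R = (4.46 − 1.29) / 4.76 = 0.665 mA.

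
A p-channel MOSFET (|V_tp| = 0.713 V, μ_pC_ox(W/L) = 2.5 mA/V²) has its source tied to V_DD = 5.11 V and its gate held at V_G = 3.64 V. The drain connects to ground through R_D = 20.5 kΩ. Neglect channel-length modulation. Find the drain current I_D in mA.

I_D = 0.242 mA

V_SG = V_DD − V_G = 5.11 − 3.64 = 1.47 V, so V_ov = 1.47 − 0.713 = 0.757 V.
Assume saturation: I_D = ½ k_p V_ov² = 0.5 × 2.5 × 0.757² = 0.716 mA, giving V_SD = V_DD − I_D R_D = 5.11 − 0.716 × 20.5 = -9.57 V.
But -9.57 V < V_ov = 0.757 V, so the device is actually in triode.
In triode I_D = k_p[V_ov V_SD − ½ V_SD²] and I_D = (V_DD − V_SD)/R_D. Equating: 25.6 V_SD² − 39.8 V_SD + 5.11 = 0, giving V_SD = 0.141 V (the root below V_ov).
I_D = (5.11 − 0.141) / 20.5 = 0.242 mA.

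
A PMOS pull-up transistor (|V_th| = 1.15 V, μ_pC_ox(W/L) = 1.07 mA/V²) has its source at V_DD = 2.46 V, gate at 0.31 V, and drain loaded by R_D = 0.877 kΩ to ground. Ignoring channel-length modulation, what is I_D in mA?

I_D = 0.535 mA

V_SG = V_DD − V_G = 2.46 − 0.31 = 2.15 V, so V_ov = 2.15 − 1.15 = 1 V.
Assume saturation: I_D = ½ k_p V_ov² = 0.5 × 1.07 × 1² = 0.535 mA, giving V_SD = V_DD − I_D R_D = 2.46 − 0.535 × 0.877 = 1.99 V.
V_SD = 1.99 V ≥ V_ov = 1 V, confirming saturation.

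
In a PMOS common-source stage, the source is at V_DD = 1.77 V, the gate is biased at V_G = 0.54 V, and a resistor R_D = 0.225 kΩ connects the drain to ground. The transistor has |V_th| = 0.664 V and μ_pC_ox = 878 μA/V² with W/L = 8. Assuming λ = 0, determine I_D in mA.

I_D = 1.13 mA

V_SG = V_DD − V_G = 1.77 − 0.54 = 1.23 V, so V_ov = 1.23 − 0.664 = 0.566 V.
k_p = μ_pC_ox · (W/L) = 7.024 mA/V².
Assume saturation: I_D = ½ k_p V_ov² = 0.5 × 7.024 × 0.566² = 1.13 mA, giving V_SD = V_DD − I_D R_D = 1.77 − 1.13 × 0.225 = 1.52 V.
V_SD = 1.52 V ≥ V_ov = 0.566 V, confirming saturation.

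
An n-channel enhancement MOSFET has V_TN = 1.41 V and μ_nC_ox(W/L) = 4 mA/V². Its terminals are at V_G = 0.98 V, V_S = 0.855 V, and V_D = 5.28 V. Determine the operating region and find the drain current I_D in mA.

V_GS = V_G − V_S = 0.98 − 0.855 = 0.125 V; V_DS = V_D − V_S = 5.28 − 0.855 = 4.43 V.
V_GS = 0.125 V < V_TN = 1.41 V, so the transistor is in cutoff.

Cutoff; I_D = 0 mA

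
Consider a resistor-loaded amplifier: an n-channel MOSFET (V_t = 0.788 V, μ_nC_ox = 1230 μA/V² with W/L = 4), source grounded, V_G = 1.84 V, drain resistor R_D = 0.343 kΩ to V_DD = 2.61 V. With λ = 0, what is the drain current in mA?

I_D = 2.72 mA

V_GS = V_G = 1.84 V, so V_ov = 1.84 − 0.788 = 1.05 V.
k_n = μ_nC_ox · (W/L) = 4.92 mA/V².
Assume saturation: I_D = ½ k_n V_ov² = 0.5 × 4.92 × 1.05² = 2.72 mA, giving V_DS = V_DD − I_D R_D = 2.61 − 2.72 × 0.343 = 1.68 V.
V_DS = 1.68 V ≥ V_ov = 1.05 V, confirming saturation.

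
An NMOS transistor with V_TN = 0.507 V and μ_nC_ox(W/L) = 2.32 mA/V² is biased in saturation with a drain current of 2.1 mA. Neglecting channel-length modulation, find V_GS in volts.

V_GS = 1.85 V

In saturation I_D = ½ k_n (V_GS − V_TN)², so V_GS − V_TN = √(2 I_D / k_n) = √(2 × 2.1 / 2.32) = 1.35 V.
V_GS = 0.507 + 1.35 = 1.85 V.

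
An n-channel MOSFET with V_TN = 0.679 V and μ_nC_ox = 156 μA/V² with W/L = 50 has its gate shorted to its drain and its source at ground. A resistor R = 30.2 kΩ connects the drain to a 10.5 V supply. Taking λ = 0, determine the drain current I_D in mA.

With gate tied to drain, V_GS = V_DS ≥ V_GS − V_TN, so the device is in saturation.
k_n = μ_nC_ox · (W/L) = 7.8 mA/V².
KCL at the drain: ½ k_n (V_GS − V_TN)² = (V_DD − V_GS)/R.
Let x = V_GS − 0.679. Then 118 x² + x − 9.821 = 0, giving x = 0.285 V (positive root), so V_GS = 0.964 V.
I_D = (V_DD − V_GS)/R = (10.5 − 0.964) / 30.2 = 0.316 mA.

I_D = 0.316 mA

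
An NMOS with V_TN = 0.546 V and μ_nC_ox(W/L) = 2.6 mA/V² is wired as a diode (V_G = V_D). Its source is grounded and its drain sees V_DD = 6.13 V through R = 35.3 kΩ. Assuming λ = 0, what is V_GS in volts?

V_GS = 0.884 V

With gate tied to drain, V_GS = V_DS ≥ V_GS − V_TN, so the device is in saturation.
KCL at the drain: ½ k_n (V_GS − V_TN)² = (V_DD − V_GS)/R.
Let x = V_GS − 0.546. Then 45.9 x² + x − 5.584 = 0, giving x = 0.338 V (positive root), so V_GS = 0.884 V.
I_D = (V_DD − V_GS)/R = (6.13 − 0.884) / 35.3 = 0.149 mA.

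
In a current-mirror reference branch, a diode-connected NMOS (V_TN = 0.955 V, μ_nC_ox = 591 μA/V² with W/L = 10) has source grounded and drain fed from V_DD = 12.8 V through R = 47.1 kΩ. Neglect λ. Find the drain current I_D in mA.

With gate tied to drain, V_GS = V_DS ≥ V_GS − V_TN, so the device is in saturation.
k_n = μ_nC_ox · (W/L) = 5.91 mA/V².
KCL at the drain: ½ k_n (V_GS − V_TN)² = (V_DD − V_GS)/R.
Let x = V_GS − 0.955. Then 139 x² + x − 11.85 = 0, giving x = 0.288 V (positive root), so V_GS = 1.24 V.
I_D = (V_DD − V_GS)/R = (12.8 − 1.24) / 47.1 = 0.245 mA.

I_D = 0.245 mA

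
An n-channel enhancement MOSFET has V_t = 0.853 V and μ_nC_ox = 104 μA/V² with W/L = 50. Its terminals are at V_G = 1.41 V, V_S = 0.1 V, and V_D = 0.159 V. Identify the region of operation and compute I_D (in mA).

Triode; I_D = 0.131 mA

V_GS = V_G − V_S = 1.41 − 0.1 = 1.31 V; V_DS = V_D − V_S = 0.159 − 0.1 = 0.059 V.
k_n = μ_nC_ox · (W/L) = 5.2 mA/V².
V_ov = V_GS − V_t = 1.31 − 0.853 = 0.457 V.
Since V_DS = 0.059 V < V_ov = 0.457 V, the device is in the triode region.
I_D = k_n [V_ov · V_DS − ½ V_DS²] = 5.2 × [0.457 × 0.059 − 0.5 × 0.059²] = 0.131 mA.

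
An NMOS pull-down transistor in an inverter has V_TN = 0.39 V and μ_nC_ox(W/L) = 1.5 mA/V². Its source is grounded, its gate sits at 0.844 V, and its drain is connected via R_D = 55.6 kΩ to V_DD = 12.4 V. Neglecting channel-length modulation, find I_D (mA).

V_GS = V_G = 0.844 V, so V_ov = 0.844 − 0.39 = 0.454 V.
Assume saturation: I_D = ½ k_n V_ov² = 0.5 × 1.5 × 0.454² = 0.155 mA, giving V_DS = V_DD − I_D R_D = 12.4 − 0.155 × 55.6 = 3.8 V.
V_DS = 3.8 V ≥ V_ov = 0.454 V, confirming saturation.

I_D = 0.155 mA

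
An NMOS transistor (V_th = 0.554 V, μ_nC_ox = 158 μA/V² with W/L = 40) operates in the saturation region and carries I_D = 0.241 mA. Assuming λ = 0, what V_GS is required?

V_GS = 0.830 V

k_n = μ_nC_ox · (W/L) = 6.32 mA/V².
In saturation I_D = ½ k_n (V_GS − V_th)², so V_GS − V_th = √(2 I_D / k_n) = √(2 × 0.241 / 6.32) = 0.276 V.
V_GS = 0.554 + 0.276 = 0.83 V.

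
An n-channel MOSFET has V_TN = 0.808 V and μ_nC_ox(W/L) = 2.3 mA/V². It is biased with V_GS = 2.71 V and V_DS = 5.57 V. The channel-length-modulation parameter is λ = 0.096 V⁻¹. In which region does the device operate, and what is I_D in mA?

Saturation; I_D = 6.38 mA

V_ov = V_GS − V_TN = 2.71 − 0.808 = 1.9 V.
Since V_DS = 5.57 V ≥ V_ov = 1.9 V, the device is in saturation.
I_D = ½ k_n V_ov² (1 + λ V_DS) = 0.5 × 2.3 × 1.9² × (1 + 0.096 × 5.57) = 6.38 mA.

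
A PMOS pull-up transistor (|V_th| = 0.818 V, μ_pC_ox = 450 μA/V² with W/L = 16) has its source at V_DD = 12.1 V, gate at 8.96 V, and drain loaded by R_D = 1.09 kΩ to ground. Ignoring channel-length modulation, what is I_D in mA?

I_D = 10.4 mA

V_SG = V_DD − V_G = 12.1 − 8.96 = 3.14 V, so V_ov = 3.14 − 0.818 = 2.32 V.
k_p = μ_pC_ox · (W/L) = 7.2 mA/V².
Assume saturation: I_D = ½ k_p V_ov² = 0.5 × 7.2 × 2.32² = 19.4 mA, giving V_SD = V_DD − I_D R_D = 12.1 − 19.4 × 1.09 = -9.06 V.
But -9.06 V < V_ov = 2.32 V, so the device is actually in triode.
In triode I_D = k_p[V_ov V_SD − ½ V_SD²] and I_D = (V_DD − V_SD)/R_D. Equating: 3.92 V_SD² − 19.22 V_SD + 12.1 = 0, giving V_SD = 0.742 V (the root below V_ov).
I_D = (12.1 − 0.742) / 1.09 = 10.4 mA.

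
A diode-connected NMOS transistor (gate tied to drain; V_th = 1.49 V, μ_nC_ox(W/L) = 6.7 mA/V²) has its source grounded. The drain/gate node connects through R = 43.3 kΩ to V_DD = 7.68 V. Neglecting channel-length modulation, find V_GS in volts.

With gate tied to drain, V_GS = V_DS ≥ V_GS − V_th, so the device is in saturation.
KCL at the drain: ½ k_n (V_GS − V_th)² = (V_DD − V_GS)/R.
Let x = V_GS − 1.49. Then 145 x² + x − 6.19 = 0, giving x = 0.203 V (positive root), so V_GS = 1.69 V.
I_D = (V_DD − V_GS)/R = (7.68 − 1.69) / 43.3 = 0.138 mA.

V_GS = 1.69 V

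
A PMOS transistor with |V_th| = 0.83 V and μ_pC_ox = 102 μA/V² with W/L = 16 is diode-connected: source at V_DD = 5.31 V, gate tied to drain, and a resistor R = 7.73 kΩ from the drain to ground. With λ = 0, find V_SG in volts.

V_SG = 1.60 V

With gate tied to drain, V_SG = V_SD ≥ V_SG − |V_th|, so the device is in saturation.
k_p = μ_pC_ox · (W/L) = 1.632 mA/V².
KCL at the drain: ½ k_p (V_SG − |V_th|)² = (V_DD − V_SG)/R.
Let x = V_SG − 0.83. Then 6.31 x² + x − 4.48 = 0, giving x = 0.767 V (positive root), so V_SG = 1.6 V.
I_D = (V_DD − V_SG)/R = (5.31 − 1.6) / 7.73 = 0.48 mA.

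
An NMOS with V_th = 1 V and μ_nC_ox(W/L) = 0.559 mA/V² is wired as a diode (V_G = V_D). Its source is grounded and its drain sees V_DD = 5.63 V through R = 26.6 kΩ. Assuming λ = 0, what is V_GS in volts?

V_GS = 1.72 V

With gate tied to drain, V_GS = V_DS ≥ V_GS − V_th, so the device is in saturation.
KCL at the drain: ½ k_n (V_GS − V_th)² = (V_DD − V_GS)/R.
Let x = V_GS − 1. Then 7.43 x² + x − 4.63 = 0, giving x = 0.725 V (positive root), so V_GS = 1.72 V.
I_D = (V_DD − V_GS)/R = (5.63 − 1.72) / 26.6 = 0.147 mA.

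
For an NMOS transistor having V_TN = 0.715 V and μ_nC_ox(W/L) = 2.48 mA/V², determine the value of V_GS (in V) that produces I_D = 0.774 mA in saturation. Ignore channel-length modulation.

V_GS = 1.51 V

In saturation I_D = ½ k_n (V_GS − V_TN)², so V_GS − V_TN = √(2 I_D / k_n) = √(2 × 0.774 / 2.48) = 0.79 V.
V_GS = 0.715 + 0.79 = 1.51 V.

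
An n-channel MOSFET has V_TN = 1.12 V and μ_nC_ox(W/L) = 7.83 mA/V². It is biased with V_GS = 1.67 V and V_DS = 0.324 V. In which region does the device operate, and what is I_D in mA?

V_ov = V_GS − V_TN = 1.67 − 1.12 = 0.55 V.
Since V_DS = 0.324 V < V_ov = 0.55 V, the device is in the triode region.
I_D = k_n [V_ov · V_DS − ½ V_DS²] = 7.83 × [0.55 × 0.324 − 0.5 × 0.324²] = 0.984 mA.

Triode; I_D = 0.984 mA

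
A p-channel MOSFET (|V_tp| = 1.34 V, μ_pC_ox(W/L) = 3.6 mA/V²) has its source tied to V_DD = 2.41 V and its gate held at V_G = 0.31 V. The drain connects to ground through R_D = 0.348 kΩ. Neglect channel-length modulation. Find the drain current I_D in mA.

V_SG = V_DD − V_G = 2.41 − 0.31 = 2.1 V, so V_ov = 2.1 − 1.34 = 0.76 V.
Assume saturation: I_D = ½ k_p V_ov² = 0.5 × 3.6 × 0.76² = 1.04 mA, giving V_SD = V_DD − I_D R_D = 2.41 − 1.04 × 0.348 = 2.05 V.
V_SD = 2.05 V ≥ V_ov = 0.76 V, confirming saturation.

I_D = 1.04 mA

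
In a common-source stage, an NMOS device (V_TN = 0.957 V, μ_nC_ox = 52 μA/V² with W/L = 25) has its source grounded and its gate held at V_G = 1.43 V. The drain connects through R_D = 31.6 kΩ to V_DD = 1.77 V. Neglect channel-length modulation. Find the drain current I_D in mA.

V_GS = V_G = 1.43 V, so V_ov = 1.43 − 0.957 = 0.473 V.
k_n = μ_nC_ox · (W/L) = 1.3 mA/V².
Assume saturation: I_D = ½ k_n V_ov² = 0.5 × 1.3 × 0.473² = 0.145 mA, giving V_DS = V_DD − I_D R_D = 1.77 − 0.145 × 31.6 = -2.83 V.
But -2.83 V < V_ov = 0.473 V, so the device is actually in triode.
In triode I_D = k_n[V_ov V_DS − ½ V_DS²] and I_D = (V_DD − V_DS)/R_D. Equating: 20.5 V_DS² − 20.43 V_DS + 1.77 = 0, giving V_DS = 0.0959 V (the root below V_ov).
I_D = (1.77 − 0.0959) / 31.6 = 0.053 mA.

I_D = 0.0530 mA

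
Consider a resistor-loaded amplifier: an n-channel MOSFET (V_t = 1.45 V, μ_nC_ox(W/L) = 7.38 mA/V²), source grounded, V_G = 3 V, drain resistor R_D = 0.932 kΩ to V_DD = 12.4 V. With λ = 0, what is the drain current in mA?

V_GS = V_G = 3 V, so V_ov = 3 − 1.45 = 1.55 V.
Assume saturation: I_D = ½ k_n V_ov² = 0.5 × 7.38 × 1.55² = 8.87 mA, giving V_DS = V_DD − I_D R_D = 12.4 − 8.87 × 0.932 = 4.14 V.
V_DS = 4.14 V ≥ V_ov = 1.55 V, confirming saturation.

I_D = 8.87 mA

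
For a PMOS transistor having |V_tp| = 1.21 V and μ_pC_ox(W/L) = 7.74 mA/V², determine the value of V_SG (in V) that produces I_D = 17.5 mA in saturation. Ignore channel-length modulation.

V_SG = 3.34 V

In saturation I_D = ½ k_p (V_SG − |V_tp|)², so V_SG − |V_tp| = √(2 I_D / k_p) = √(2 × 17.5 / 7.74) = 2.13 V.
V_SG = 1.21 + 2.13 = 3.34 V.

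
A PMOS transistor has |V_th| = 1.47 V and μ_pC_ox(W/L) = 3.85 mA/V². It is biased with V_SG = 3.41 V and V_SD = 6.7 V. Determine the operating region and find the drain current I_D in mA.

V_ov = V_SG − |V_th| = 3.41 − 1.47 = 1.94 V.
Since V_SD = 6.7 V ≥ V_ov = 1.94 V, the device is in saturation.
I_D = ½ k_p V_ov² = 0.5 × 3.85 × 1.94² = 7.24 mA.

Saturation; I_D = 7.24 mA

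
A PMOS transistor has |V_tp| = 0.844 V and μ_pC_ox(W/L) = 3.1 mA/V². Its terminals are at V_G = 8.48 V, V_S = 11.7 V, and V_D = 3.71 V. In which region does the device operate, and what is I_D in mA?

Saturation; I_D = 8.75 mA

V_SG = V_S − V_G = 11.7 − 8.48 = 3.22 V; V_SD = V_S − V_D = 11.7 − 3.71 = 7.99 V.
V_ov = V_SG − |V_tp| = 3.22 − 0.844 = 2.38 V.
Since V_SD = 7.99 V ≥ V_ov = 2.38 V, the device is in saturation.
I_D = ½ k_p V_ov² = 0.5 × 3.1 × 2.38² = 8.75 mA.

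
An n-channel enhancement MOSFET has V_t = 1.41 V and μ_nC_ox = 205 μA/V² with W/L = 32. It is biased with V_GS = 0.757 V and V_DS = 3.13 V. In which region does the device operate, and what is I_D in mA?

Cutoff; I_D = 0 mA

V_GS = 0.757 V < V_t = 1.41 V, so the transistor is in cutoff.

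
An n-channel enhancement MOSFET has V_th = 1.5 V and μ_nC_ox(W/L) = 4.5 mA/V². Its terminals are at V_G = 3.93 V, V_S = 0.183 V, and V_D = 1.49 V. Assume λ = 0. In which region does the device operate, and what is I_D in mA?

V_GS = V_G − V_S = 3.93 − 0.183 = 3.75 V; V_DS = V_D − V_S = 1.49 − 0.183 = 1.31 V.
V_ov = V_GS − V_th = 3.75 − 1.5 = 2.25 V.
Since V_DS = 1.31 V < V_ov = 2.25 V, the device is in the triode region.
I_D = k_n [V_ov · V_DS − ½ V_DS²] = 4.5 × [2.25 × 1.31 − 0.5 × 1.31²] = 9.37 mA.

Triode; I_D = 9.37 mA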